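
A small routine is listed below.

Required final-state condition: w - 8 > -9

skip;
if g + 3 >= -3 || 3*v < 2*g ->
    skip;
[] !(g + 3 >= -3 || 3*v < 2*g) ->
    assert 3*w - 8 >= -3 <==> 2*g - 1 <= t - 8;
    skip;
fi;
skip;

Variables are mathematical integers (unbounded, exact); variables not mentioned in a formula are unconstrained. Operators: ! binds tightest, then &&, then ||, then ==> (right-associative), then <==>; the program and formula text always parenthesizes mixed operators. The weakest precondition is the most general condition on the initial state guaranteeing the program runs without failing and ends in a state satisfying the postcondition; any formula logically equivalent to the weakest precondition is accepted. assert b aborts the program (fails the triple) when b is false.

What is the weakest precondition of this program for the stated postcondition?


Working backward. After the program, the postcondition w - 8 > -9 must hold; in canonical form it is w > -1.
Before skip: w > -1
Then branch requires w > -1; else branch requires (3*w >= 5 <==> 2*g <= t - 7) && w > -1.
Before the if: ((g >= -6 || 3*v < 2*g) ==> w > -1) && ((!(g >= -6 || 3*v < 2*g)) ==> ((3*w >= 5 <==> 2*g <= t - 7) && w > -1))
Before skip: ((g >= -6 || 3*v < 2*g) ==> w > -1) && ((!(g >= -6 || 3*v < 2*g)) ==> ((3*w >= 5 <==> 2*g <= t - 7) && w > -1))
Answer: WP = ((g >= -6 || 3*v < 2*g) ==> w > -1) && ((!(g >= -6 || 3*v < 2*g)) ==> ((3*w >= 5 <==> 2*g <= t - 7) && w > -1))


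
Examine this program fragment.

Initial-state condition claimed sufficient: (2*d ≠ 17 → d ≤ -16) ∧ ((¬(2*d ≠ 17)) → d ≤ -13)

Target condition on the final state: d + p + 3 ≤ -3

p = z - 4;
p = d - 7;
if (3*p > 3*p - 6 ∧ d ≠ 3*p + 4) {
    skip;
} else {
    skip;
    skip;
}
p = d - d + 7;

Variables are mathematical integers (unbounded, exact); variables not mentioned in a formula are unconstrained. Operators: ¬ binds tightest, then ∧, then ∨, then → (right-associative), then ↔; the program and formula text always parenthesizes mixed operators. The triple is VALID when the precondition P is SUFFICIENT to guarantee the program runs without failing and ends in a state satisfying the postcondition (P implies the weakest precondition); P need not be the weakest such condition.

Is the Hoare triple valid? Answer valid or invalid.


Working backward. After the program, the postcondition d + p + 3 ≤ -3 must hold; in canonical form it is d + p ≤ -6.
Before p := d - d + 7: d ≤ -13
Then branch requires d ≤ -13; else branch requires d ≤ -13.
Before the if: (d ≠ 3*p + 4 → d ≤ -13) ∧ ((¬(d ≠ 3*p + 4)) → d ≤ -13)
Before p := d - 7: (2*d ≠ 17 → d ≤ -13) ∧ ((¬(2*d ≠ 17)) → d ≤ -13)
Before p := z - 4: (2*d ≠ 17 → d ≤ -13) ∧ ((¬(2*d ≠ 17)) → d ≤ -13)
The weakest precondition is (2*d ≠ 17 → d ≤ -13) ∧ ((¬(2*d ≠ 17)) → d ≤ -13).
Check whether (2*d ≠ 17 → d ≤ -16) ∧ ((¬(2*d ≠ 17)) → d ≤ -13) implies it.
Every state satisfying the precondition satisfies the weakest precondition: the implication holds.
Answer: valid


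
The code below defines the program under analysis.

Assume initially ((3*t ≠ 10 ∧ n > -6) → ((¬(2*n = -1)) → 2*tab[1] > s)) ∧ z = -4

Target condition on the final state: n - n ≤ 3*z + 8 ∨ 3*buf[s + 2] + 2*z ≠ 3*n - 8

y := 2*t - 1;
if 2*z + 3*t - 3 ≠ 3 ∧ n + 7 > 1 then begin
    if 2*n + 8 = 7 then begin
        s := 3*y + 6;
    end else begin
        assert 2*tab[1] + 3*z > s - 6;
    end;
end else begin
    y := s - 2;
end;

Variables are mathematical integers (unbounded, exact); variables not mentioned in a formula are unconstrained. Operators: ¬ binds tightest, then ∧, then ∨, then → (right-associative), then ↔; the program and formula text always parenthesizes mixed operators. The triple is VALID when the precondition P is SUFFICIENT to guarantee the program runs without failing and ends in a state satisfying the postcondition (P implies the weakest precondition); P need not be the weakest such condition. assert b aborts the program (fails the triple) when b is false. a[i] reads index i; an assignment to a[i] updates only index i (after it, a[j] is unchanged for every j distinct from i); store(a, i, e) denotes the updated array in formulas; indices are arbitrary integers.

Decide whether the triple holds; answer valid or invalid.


Working backward. After the program, the postcondition n - n ≤ 3*z + 8 ∨ 3*buf[s + 2] + 2*z ≠ 3*n - 8 must hold; in canonical form it is 3*z ≥ -8 ∨ 3*buf[s + 2] + 2*z ≠ 3*n - 8.
Then branch requires (2*n = -1 → (3*z ≥ -8 ∨ 3*buf[3*y + 8] + 2*z ≠ 3*n - 8)) ∧ ((¬(2*n = -1)) → (2*tab[1] + 3*z > s - 6 ∧ (3*z ≥ -8 ∨ 3*buf[s + 2] + 2*z ≠ 3*n - 8))); else branch requires 3*z ≥ -8 ∨ 3*buf[s + 2] + 2*z ≠ 3*n - 8.
Before the if: ((3*t + 2*z ≠ 6 ∧ n > -6) → ((2*n = -1 → (3*z ≥ -8 ∨ 3*buf[3*y + 8] + 2*z ≠ 3*n - 8)) ∧ ((¬(2*n = -1)) → (2*tab[1] + 3*z > s - 6 ∧ (3*z ≥ -8 ∨ 3*buf[s + 2] + 2*z ≠ 3*n - 8))))) ∧ ((¬(3*t + 2*z ≠ 6 ∧ n > -6)) → (3*z ≥ -8 ∨ 3*buf[s + 2] + 2*z ≠ 3*n - 8))
Before y := 2*t - 1: ((3*t + 2*z ≠ 6 ∧ n > -6) → ((2*n = -1 → (3*z ≥ -8 ∨ 3*buf[6*t + 5] + 2*z ≠ 3*n - 8)) ∧ ((¬(2*n = -1)) → (2*tab[1] + 3*z > s - 6 ∧ (3*z ≥ -8 ∨ 3*buf[s + 2] + 2*z ≠ 3*n - 8))))) ∧ ((¬(3*t + 2*z ≠ 6 ∧ n > -6)) → (3*z ≥ -8 ∨ 3*buf[s + 2] + 2*z ≠ 3*n - 8))
The weakest precondition is ((3*t + 2*z ≠ 6 ∧ n > -6) → ((2*n = -1 → (3*z ≥ -8 ∨ 3*buf[6*t + 5] + 2*z ≠ 3*n - 8)) ∧ ((¬(2*n = -1)) → (2*tab[1] + 3*z > s - 6 ∧ (3*z ≥ -8 ∨ 3*buf[s + 2] + 2*z ≠ 3*n - 8))))) ∧ ((¬(3*t + 2*z ≠ 6 ∧ n > -6)) → (3*z ≥ -8 ∨ 3*buf[s + 2] + 2*z ≠ 3*n - 8)).
Check whether ((3*t ≠ 10 ∧ n > -6) → ((¬(2*n = -1)) → 2*tab[1] > s)) ∧ z = -4 implies it.
Countermodel: at the initial state buf = {[-4] = 0, [1] = 0, [5] = 0, elsewhere 0}, n = 1, s = -6, t = 0, tab = {[-4] = 0, [1] = 0, [5] = 0, elsewhere 0}, z = -4, the precondition holds but the weakest precondition fails.
Answer: invalid


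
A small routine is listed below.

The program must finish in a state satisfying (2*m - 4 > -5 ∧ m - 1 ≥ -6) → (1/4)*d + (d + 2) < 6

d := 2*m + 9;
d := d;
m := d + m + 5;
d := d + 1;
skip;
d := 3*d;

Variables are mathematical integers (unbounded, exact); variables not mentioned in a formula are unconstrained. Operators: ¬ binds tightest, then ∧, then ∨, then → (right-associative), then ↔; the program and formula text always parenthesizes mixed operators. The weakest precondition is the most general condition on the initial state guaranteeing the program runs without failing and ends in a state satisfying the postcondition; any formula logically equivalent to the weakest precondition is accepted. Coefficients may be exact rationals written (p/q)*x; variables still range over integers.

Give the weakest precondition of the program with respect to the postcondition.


Working backward. After the program, the postcondition (2*m - 4 > -5 ∧ m - 1 ≥ -6) → (1/4)*d + (d + 2) < 6 must hold; in canonical form it is (2*m > -1 ∧ m ≥ -5) → (5/4)*d < 4.
Before d := 3*d: (2*m > -1 ∧ m ≥ -5) → (15/4)*d < 4
Before skip: (2*m > -1 ∧ m ≥ -5) → (15/4)*d < 4
Before d := d + 1: (2*m > -1 ∧ m ≥ -5) → (15/4)*d < 1/4
Before m := d + m + 5: (2*d + 2*m > -11 ∧ d + m ≥ -10) → (15/4)*d < 1/4
Before d := d: (2*d + 2*m > -11 ∧ d + m ≥ -10) → (15/4)*d < 1/4
Before d := 2*m + 9: (6*m > -29 ∧ 3*m ≥ -19) → (15/2)*m < -67/2
Answer: WP = (6*m > -29 ∧ 3*m ≥ -19) → (15/2)*m < -67/2


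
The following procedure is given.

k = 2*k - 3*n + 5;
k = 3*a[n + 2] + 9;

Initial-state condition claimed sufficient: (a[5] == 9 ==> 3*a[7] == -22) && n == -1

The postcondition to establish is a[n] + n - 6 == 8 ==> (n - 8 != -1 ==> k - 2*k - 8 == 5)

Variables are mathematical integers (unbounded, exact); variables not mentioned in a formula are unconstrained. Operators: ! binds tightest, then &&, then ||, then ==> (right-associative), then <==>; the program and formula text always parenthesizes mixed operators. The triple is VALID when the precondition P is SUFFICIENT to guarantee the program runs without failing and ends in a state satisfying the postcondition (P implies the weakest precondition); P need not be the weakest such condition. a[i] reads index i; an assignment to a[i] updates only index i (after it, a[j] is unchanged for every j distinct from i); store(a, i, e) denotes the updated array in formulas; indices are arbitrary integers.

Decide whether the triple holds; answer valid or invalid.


Working backward. After the program, the postcondition a[n] + n - 6 == 8 ==> (n - 8 != -1 ==> k - 2*k - 8 == 5) must hold; in canonical form it is a[n] + n == 14 ==> (n != 7 ==> k == -13).
Before k := 3*a[n + 2] + 9: a[n] + n == 14 ==> (n != 7 ==> 3*a[n + 2] == -22)
Before k := 2*k - 3*n + 5: a[n] + n == 14 ==> (n != 7 ==> 3*a[n + 2] == -22)
The weakest precondition is a[n] + n == 14 ==> (n != 7 ==> 3*a[n + 2] == -22).
Check whether (a[5] == 9 ==> 3*a[7] == -22) && n == -1 implies it.
Countermodel: at the initial state a = {[-1] = 15, [1] = 15, [5] = 2, [7] = 15, elsewhere 15}, n = -1, the precondition holds but the weakest precondition fails.
Answer: invalid


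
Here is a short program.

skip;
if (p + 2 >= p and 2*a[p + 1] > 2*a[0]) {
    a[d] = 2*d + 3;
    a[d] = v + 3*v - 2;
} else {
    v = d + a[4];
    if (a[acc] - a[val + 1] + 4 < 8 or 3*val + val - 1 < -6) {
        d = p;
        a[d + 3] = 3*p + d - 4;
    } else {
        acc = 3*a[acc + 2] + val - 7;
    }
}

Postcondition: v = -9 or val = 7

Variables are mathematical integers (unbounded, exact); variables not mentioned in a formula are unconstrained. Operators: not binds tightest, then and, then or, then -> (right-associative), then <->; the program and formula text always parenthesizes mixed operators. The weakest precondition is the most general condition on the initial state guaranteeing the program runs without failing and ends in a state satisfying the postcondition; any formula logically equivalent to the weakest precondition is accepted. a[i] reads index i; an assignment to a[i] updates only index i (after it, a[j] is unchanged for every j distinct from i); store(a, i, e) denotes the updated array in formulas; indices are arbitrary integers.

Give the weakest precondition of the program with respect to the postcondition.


Working backward. After the program, v = -9 or val = 7 must hold.
Then branch requires v = -9 or val = 7; else branch requires ((a[acc] < a[val + 1] + 4 or 4*val < -5) -> (a[4] + d = -9 or val = 7)) and ((not (a[acc] < a[val + 1] + 4 or 4*val < -5)) -> (a[4] + d = -9 or val = 7)).
Before the if: (2*a[p + 1] > 2*a[0] -> (v = -9 or val = 7)) and ((not (2*a[p + 1] > 2*a[0])) -> (((a[acc] < a[val + 1] + 4 or 4*val < -5) -> (a[4] + d = -9 or val = 7)) and ((not (a[acc] < a[val + 1] + 4 or 4*val < -5)) -> (a[4] + d = -9 or val = 7))))
Before skip: (2*a[p + 1] > 2*a[0] -> (v = -9 or val = 7)) and ((not (2*a[p + 1] > 2*a[0])) -> (((a[acc] < a[val + 1] + 4 or 4*val < -5) -> (a[4] + d = -9 or val = 7)) and ((not (a[acc] < a[val + 1] + 4 or 4*val < -5)) -> (a[4] + d = -9 or val = 7))))
Answer: WP = (2*a[p + 1] > 2*a[0] -> (v = -9 or val = 7)) and ((not (2*a[p + 1] > 2*a[0])) -> (((a[acc] < a[val + 1] + 4 or 4*val < -5) -> (a[4] + d = -9 or val = 7)) and ((not (a[acc] < a[val + 1] + 4 or 4*val < -5)) -> (a[4] + d = -9 or val = 7))))


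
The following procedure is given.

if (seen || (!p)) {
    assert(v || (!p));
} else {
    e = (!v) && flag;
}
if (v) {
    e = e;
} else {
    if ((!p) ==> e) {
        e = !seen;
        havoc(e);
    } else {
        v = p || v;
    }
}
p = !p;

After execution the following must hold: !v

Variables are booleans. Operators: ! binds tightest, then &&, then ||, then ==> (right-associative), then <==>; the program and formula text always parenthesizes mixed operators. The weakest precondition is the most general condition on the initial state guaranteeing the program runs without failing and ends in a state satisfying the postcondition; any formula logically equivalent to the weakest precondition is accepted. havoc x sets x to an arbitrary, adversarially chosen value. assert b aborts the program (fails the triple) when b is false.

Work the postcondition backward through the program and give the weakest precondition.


Working backward. After the program, !v must hold.
Before p := !p: !v
Then branch requires !v; else branch requires (((!p) ==> e) ==> (!v)) && ((!((!p) ==> e)) ==> (!(p || v))).
Before the if: (v ==> (!v)) && ((!v) ==> ((((!p) ==> e) ==> (!v)) && ((!((!p) ==> e)) ==> (!(p || v)))))
Then branch requires (v || (!p)) && (v ==> (!v)) && ((!v) ==> ((((!p) ==> e) ==> (!v)) && ((!((!p) ==> e)) ==> (!(p || v))))); else branch requires (v ==> (!v)) && ((!v) ==> ((((!p) ==> ((!v) && flag)) ==> (!v)) && ((!((!p) ==> ((!v) && flag))) ==> (!(p || v))))).
Before the if: ((seen || (!p)) ==> ((v || (!p)) && (v ==> (!v)) && ((!v) ==> ((((!p) ==> e) ==> (!v)) && ((!((!p) ==> e)) ==> (!(p || v))))))) && ((!(seen || (!p))) ==> ((v ==> (!v)) && ((!v) ==> ((((!p) ==> ((!v) && flag)) ==> (!v)) && ((!((!p) ==> ((!v) && flag))) ==> (!(p || v)))))))
Answer: WP = ((seen || (!p)) ==> ((v || (!p)) && (v ==> (!v)) && ((!v) ==> ((((!p) ==> e) ==> (!v)) && ((!((!p) ==> e)) ==> (!(p || v))))))) && ((!(seen || (!p))) ==> ((v ==> (!v)) && ((!v) ==> ((((!p) ==> ((!v) && flag)) ==> (!v)) && ((!((!p) ==> ((!v) && flag))) ==> (!(p || v)))))))


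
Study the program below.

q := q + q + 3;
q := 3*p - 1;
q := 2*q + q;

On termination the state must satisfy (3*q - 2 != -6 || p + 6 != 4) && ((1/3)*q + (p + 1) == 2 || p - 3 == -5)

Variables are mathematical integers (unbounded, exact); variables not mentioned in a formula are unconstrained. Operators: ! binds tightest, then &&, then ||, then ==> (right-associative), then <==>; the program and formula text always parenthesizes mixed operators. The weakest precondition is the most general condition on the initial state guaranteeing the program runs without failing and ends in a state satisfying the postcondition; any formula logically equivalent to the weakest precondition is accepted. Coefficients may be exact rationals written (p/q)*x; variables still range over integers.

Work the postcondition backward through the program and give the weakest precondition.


Working backward. After the program, the postcondition (3*q - 2 != -6 || p + 6 != 4) && ((1/3)*q + (p + 1) == 2 || p - 3 == -5) must hold; in canonical form it is (3*q != -4 || p != -2) && (p + (1/3)*q == 1 || p == -2).
Before q := 2*q + q: (9*q != -4 || p != -2) && (p + q == 1 || p == -2)
Before q := 3*p - 1: (27*p != 5 || p != -2) && (4*p == 2 || p == -2)
Before q := q + q + 3: (27*p != 5 || p != -2) && (4*p == 2 || p == -2)
Answer: WP = (27*p != 5 || p != -2) && (4*p == 2 || p == -2)


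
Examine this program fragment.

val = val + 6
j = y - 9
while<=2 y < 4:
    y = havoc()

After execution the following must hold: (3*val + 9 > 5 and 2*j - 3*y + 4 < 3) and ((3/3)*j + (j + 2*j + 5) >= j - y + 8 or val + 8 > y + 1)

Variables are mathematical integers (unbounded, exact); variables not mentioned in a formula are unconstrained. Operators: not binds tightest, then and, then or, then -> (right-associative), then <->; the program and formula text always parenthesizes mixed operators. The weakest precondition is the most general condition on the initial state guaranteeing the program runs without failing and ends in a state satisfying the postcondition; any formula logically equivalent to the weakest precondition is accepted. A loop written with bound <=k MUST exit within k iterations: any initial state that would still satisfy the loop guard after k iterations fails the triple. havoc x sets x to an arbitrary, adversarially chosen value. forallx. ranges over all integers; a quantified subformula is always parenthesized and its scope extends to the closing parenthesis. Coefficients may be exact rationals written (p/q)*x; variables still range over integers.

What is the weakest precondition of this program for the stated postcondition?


Working backward. After the program, the postcondition (3*val + 9 > 5 and 2*j - 3*y + 4 < 3) and ((3/3)*j + (j + 2*j + 5) >= j - y + 8 or val + 8 > y + 1) must hold; in canonical form it is 3*val > -4 and 2*j < 3*y - 1 and (3*j + y >= 3 or val > y - 7).
Before the loop (bound <=2), unroll the exhaustion recursion (WP_0 = exit-now case; WP_j = one more guarded iteration, up to j = 2):
  WP_0: (not (y < 4)) and 3*val > -4 and 2*j < 3*y - 1 and (3*j + y >= 3 or val > y - 7)
  WP_1: (y < 4 -> (forall y_1. ((not (y_1 < 4)) and 3*val > -4 and 2*j < 3*y_1 - 1 and (3*j + y_1 >= 3 or val > y_1 - 7)))) and ((not (y < 4)) -> (3*val > -4 and 2*j < 3*y - 1 and (3*j + y >= 3 or val > y - 7)))
  WP_2: (y < 4 -> (forall y_2. ((y_2 < 4 -> (forall y_1. ((not (y_1 < 4)) and 3*val > -4 and 2*j < 3*y_1 - 1 and (3*j + y_1 >= 3 or val > y_1 - 7)))) and ((not (y_2 < 4)) -> (3*val > -4 and 2*j < 3*y_2 - 1 and (3*j + y_2 >= 3 or val > y_2 - 7)))))) and ((not (y < 4)) -> (3*val > -4 and 2*j < 3*y - 1 and (3*j + y >= 3 or val > y - 7)))
So before the loop: (y < 4 -> (forall y_2. ((y_2 < 4 -> (forall y_1. ((not (y_1 < 4)) and 3*val > -4 and 2*j < 3*y_1 - 1 and (3*j + y_1 >= 3 or val > y_1 - 7)))) and ((not (y_2 < 4)) -> (3*val > -4 and 2*j < 3*y_2 - 1 and (3*j + y_2 >= 3 or val > y_2 - 7)))))) and ((not (y < 4)) -> (3*val > -4 and 2*j < 3*y - 1 and (3*j + y >= 3 or val > y - 7)))
Before j := y - 9: (y < 4 -> (forall y_2. ((y_2 < 4 -> (forall y_1. ((not (y_1 < 4)) and 3*val > -4 and 2*y < 3*y_1 + 17 and (3*y + y_1 >= 30 or val > y_1 - 7)))) and ((not (y_2 < 4)) -> (3*val > -4 and 2*y < 3*y_2 + 17 and (3*y + y_2 >= 30 or val > y_2 - 7)))))) and ((not (y < 4)) -> (3*val > -4 and y > -17 and (4*y >= 30 or val > y - 7)))
Before val := val + 6: (y < 4 -> (forall y_2. ((y_2 < 4 -> (forall y_1. ((not (y_1 < 4)) and 3*val > -22 and 2*y < 3*y_1 + 17 and (3*y + y_1 >= 30 or val > y_1 - 13)))) and ((not (y_2 < 4)) -> (3*val > -22 and 2*y < 3*y_2 + 17 and (3*y + y_2 >= 30 or val > y_2 - 13)))))) and ((not (y < 4)) -> (3*val > -22 and y > -17 and (4*y >= 30 or val > y - 13)))
Answer: WP = (y < 4 -> (forall y_2. ((y_2 < 4 -> (forall y_1. ((not (y_1 < 4)) and 3*val > -22 and 2*y < 3*y_1 + 17 and (3*y + y_1 >= 30 or val > y_1 - 13)))) and ((not (y_2 < 4)) -> (3*val > -22 and 2*y < 3*y_2 + 17 and (3*y + y_2 >= 30 or val > y_2 - 13)))))) and ((not (y < 4)) -> (3*val > -22 and y > -17 and (4*y >= 30 or val > y - 13)))


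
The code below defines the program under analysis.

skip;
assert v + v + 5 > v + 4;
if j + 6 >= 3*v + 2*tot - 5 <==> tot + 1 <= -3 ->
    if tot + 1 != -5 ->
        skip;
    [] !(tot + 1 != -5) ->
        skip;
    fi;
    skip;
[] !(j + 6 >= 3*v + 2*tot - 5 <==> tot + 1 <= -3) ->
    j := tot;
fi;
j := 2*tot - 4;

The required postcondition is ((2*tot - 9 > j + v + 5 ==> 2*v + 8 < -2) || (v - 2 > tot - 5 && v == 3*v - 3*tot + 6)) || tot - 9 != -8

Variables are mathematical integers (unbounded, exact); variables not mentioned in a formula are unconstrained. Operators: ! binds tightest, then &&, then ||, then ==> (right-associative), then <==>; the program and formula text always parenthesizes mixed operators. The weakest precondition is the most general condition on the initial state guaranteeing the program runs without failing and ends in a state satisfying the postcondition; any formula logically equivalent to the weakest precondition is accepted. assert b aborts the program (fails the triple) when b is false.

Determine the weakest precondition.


Working backward. After the program, the postcondition ((2*tot - 9 > j + v + 5 ==> 2*v + 8 < -2) || (v - 2 > tot - 5 && v == 3*v - 3*tot + 6)) || tot - 9 != -8 must hold; in canonical form it is (2*tot > j + v + 14 ==> 2*v < -10) || (v > tot - 3 && 3*tot == 2*v + 6) || tot != 1.
Before j := 2*tot - 4: (v < -10 ==> 2*v < -10) || (v > tot - 3 && 3*tot == 2*v + 6) || tot != 1
Then branch requires (tot != -6 ==> ((v < -10 ==> 2*v < -10) || (v > tot - 3 && 3*tot == 2*v + 6) || tot != 1)) && ((!(tot != -6)) ==> ((v < -10 ==> 2*v < -10) || (v > tot - 3 && 3*tot == 2*v + 6) || tot != 1)); else branch requires (v < -10 ==> 2*v < -10) || (v > tot - 3 && 3*tot == 2*v + 6) || tot != 1.
Before the if: ((j >= 2*tot + 3*v - 11 <==> tot <= -4) ==> ((tot != -6 ==> ((v < -10 ==> 2*v < -10) || (v > tot - 3 && 3*tot == 2*v + 6) || tot != 1)) && ((!(tot != -6)) ==> ((v < -10 ==> 2*v < -10) || (v > tot - 3 && 3*tot == 2*v + 6) || tot != 1)))) && ((!(j >= 2*tot + 3*v - 11 <==> tot <= -4)) ==> ((v < -10 ==> 2*v < -10) || (v > tot - 3 && 3*tot == 2*v + 6) || tot != 1))
Before assert v + v + 5 > v + 4: v > -1 && ((j >= 2*tot + 3*v - 11 <==> tot <= -4) ==> ((tot != -6 ==> ((v < -10 ==> 2*v < -10) || (v > tot - 3 && 3*tot == 2*v + 6) || tot != 1)) && ((!(tot != -6)) ==> ((v < -10 ==> 2*v < -10) || (v > tot - 3 && 3*tot == 2*v + 6) || tot != 1)))) && ((!(j >= 2*tot + 3*v - 11 <==> tot <= -4)) ==> ((v < -10 ==> 2*v < -10) || (v > tot - 3 && 3*tot == 2*v + 6) || tot != 1))
Before skip: v > -1 && ((j >= 2*tot + 3*v - 11 <==> tot <= -4) ==> ((tot != -6 ==> ((v < -10 ==> 2*v < -10) || (v > tot - 3 && 3*tot == 2*v + 6) || tot != 1)) && ((!(tot != -6)) ==> ((v < -10 ==> 2*v < -10) || (v > tot - 3 && 3*tot == 2*v + 6) || tot != 1)))) && ((!(j >= 2*tot + 3*v - 11 <==> tot <= -4)) ==> ((v < -10 ==> 2*v < -10) || (v > tot - 3 && 3*tot == 2*v + 6) || tot != 1))
Answer: WP = v > -1 && ((j >= 2*tot + 3*v - 11 <==> tot <= -4) ==> ((tot != -6 ==> ((v < -10 ==> 2*v < -10) || (v > tot - 3 && 3*tot == 2*v + 6) || tot != 1)) && ((!(tot != -6)) ==> ((v < -10 ==> 2*v < -10) || (v > tot - 3 && 3*tot == 2*v + 6) || tot != 1)))) && ((!(j >= 2*tot + 3*v - 11 <==> tot <= -4)) ==> ((v < -10 ==> 2*v < -10) || (v > tot - 3 && 3*tot == 2*v + 6) || tot != 1))


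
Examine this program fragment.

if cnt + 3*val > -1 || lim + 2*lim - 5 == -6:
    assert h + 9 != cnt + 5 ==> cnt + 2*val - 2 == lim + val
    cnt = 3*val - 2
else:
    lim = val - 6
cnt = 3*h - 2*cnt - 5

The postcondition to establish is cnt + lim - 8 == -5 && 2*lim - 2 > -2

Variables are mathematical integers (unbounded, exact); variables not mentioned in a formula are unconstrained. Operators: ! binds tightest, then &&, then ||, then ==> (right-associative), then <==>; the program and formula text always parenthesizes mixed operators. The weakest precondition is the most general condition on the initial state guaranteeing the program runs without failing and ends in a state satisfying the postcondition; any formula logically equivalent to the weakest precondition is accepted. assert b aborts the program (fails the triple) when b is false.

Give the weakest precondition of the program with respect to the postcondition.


Working backward. After the program, the postcondition cnt + lim - 8 == -5 && 2*lim - 2 > -2 must hold; in canonical form it is cnt + lim == 3 && 2*lim > 0.
Before cnt := 3*h - 2*cnt - 5: 3*h + lim == 2*cnt + 8 && 2*lim > 0
Then branch requires (h != cnt - 4 ==> cnt + val == lim + 2) && 3*h + lim == 6*val + 4 && 2*lim > 0; else branch requires 3*h + val == 2*cnt + 14 && 2*val > 12.
Before the if: ((cnt + 3*val > -1 || 3*lim == -1) ==> ((h != cnt - 4 ==> cnt + val == lim + 2) && 3*h + lim == 6*val + 4 && 2*lim > 0)) && ((!(cnt + 3*val > -1 || 3*lim == -1)) ==> (3*h + val == 2*cnt + 14 && 2*val > 12))
Answer: WP = ((cnt + 3*val > -1 || 3*lim == -1) ==> ((h != cnt - 4 ==> cnt + val == lim + 2) && 3*h + lim == 6*val + 4 && 2*lim > 0)) && ((!(cnt + 3*val > -1 || 3*lim == -1)) ==> (3*h + val == 2*cnt + 14 && 2*val > 12))


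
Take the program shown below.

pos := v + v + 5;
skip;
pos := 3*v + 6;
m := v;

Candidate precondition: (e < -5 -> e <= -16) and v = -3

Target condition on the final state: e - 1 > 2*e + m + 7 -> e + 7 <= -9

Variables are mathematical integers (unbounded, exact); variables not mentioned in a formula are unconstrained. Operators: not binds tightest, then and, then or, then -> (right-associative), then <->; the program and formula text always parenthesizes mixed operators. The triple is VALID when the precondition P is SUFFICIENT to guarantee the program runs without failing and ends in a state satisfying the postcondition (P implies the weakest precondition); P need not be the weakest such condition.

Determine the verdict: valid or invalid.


Working backward. After the program, the postcondition e - 1 > 2*e + m + 7 -> e + 7 <= -9 must hold; in canonical form it is e + m < -8 -> e <= -16.
Before m := v: e + v < -8 -> e <= -16
Before pos := 3*v + 6: e + v < -8 -> e <= -16
Before skip: e + v < -8 -> e <= -16
Before pos := v + v + 5: e + v < -8 -> e <= -16
The weakest precondition is e + v < -8 -> e <= -16.
Check whether (e < -5 -> e <= -16) and v = -3 implies it.
Every state satisfying the precondition satisfies the weakest precondition: the implication holds.
Answer: valid


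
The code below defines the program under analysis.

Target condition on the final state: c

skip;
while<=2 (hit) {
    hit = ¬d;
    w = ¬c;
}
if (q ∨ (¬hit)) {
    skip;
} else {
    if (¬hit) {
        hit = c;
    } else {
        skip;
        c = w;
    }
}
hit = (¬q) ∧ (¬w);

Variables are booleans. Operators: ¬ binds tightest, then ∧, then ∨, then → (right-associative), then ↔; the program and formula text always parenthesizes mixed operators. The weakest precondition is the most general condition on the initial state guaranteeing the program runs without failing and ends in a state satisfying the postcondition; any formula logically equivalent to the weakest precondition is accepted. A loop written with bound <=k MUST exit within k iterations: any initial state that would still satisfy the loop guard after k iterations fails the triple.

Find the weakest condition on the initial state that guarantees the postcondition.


Working backward. After the program, c must hold.
Before hit := (¬q) ∧ (¬w): c
Then branch requires c; else branch requires ((¬hit) → c) ∧ (hit → w).
Before the if: ((q ∨ (¬hit)) → c) ∧ ((¬(q ∨ (¬hit))) → (((¬hit) → c) ∧ (hit → w)))
Before the loop (bound <=2), unroll the exhaustion recursion (WP_0 = exit-now case; WP_j = one more guarded iteration, up to j = 2):
  WP_0: (¬hit) ∧ ((q ∨ (¬hit)) → c) ∧ ((¬(q ∨ (¬hit))) → (((¬hit) → c) ∧ (hit → w)))
  WP_1: (hit → (d ∧ ((q ∨ d) → c) ∧ ((¬(q ∨ d)) → ((d → c) ∧ ((¬d) → (¬c)))))) ∧ ((¬hit) → (((q ∨ (¬hit)) → c) ∧ ((¬(q ∨ (¬hit))) → (((¬hit) → c) ∧ (hit → w)))))
  WP_2: (hit → (((¬d) → (d ∧ ((q ∨ d) → c) ∧ ((¬(q ∨ d)) → ((d → c) ∧ ((¬d) → (¬c)))))) ∧ (d → (((q ∨ d) → c) ∧ ((¬(q ∨ d)) → ((d → c) ∧ ((¬d) → (¬c)))))))) ∧ ((¬hit) → (((q ∨ (¬hit)) → c) ∧ ((¬(q ∨ (¬hit))) → (((¬hit) → c) ∧ (hit → w)))))
So before the loop: (hit → (((¬d) → (d ∧ ((q ∨ d) → c) ∧ ((¬(q ∨ d)) → ((d → c) ∧ ((¬d) → (¬c)))))) ∧ (d → (((q ∨ d) → c) ∧ ((¬(q ∨ d)) → ((d → c) ∧ ((¬d) → (¬c)))))))) ∧ ((¬hit) → (((q ∨ (¬hit)) → c) ∧ ((¬(q ∨ (¬hit))) → (((¬hit) → c) ∧ (hit → w)))))
Before skip: (hit → (((¬d) → (d ∧ ((q ∨ d) → c) ∧ ((¬(q ∨ d)) → ((d → c) ∧ ((¬d) → (¬c)))))) ∧ (d → (((q ∨ d) → c) ∧ ((¬(q ∨ d)) → ((d → c) ∧ ((¬d) → (¬c)))))))) ∧ ((¬hit) → (((q ∨ (¬hit)) → c) ∧ ((¬(q ∨ (¬hit))) → (((¬hit) → c) ∧ (hit → w)))))
Answer: WP = (hit → (((¬d) → (d ∧ ((q ∨ d) → c) ∧ ((¬(q ∨ d)) → ((d → c) ∧ ((¬d) → (¬c)))))) ∧ (d → (((q ∨ d) → c) ∧ ((¬(q ∨ d)) → ((d → c) ∧ ((¬d) → (¬c)))))))) ∧ ((¬hit) → (((q ∨ (¬hit)) → c) ∧ ((¬(q ∨ (¬hit))) → (((¬hit) → c) ∧ (hit → w)))))


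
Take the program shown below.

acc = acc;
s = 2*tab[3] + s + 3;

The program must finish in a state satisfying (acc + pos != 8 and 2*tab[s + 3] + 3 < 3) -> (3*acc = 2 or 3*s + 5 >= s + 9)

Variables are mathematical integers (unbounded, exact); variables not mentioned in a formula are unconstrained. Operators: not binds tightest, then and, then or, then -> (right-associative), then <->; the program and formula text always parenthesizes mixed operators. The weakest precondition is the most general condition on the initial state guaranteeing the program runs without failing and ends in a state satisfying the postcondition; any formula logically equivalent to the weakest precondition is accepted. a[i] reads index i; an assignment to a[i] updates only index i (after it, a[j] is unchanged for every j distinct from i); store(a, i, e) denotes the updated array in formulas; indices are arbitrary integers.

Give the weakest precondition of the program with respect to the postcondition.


Working backward. After the program, the postcondition (acc + pos != 8 and 2*tab[s + 3] + 3 < 3) -> (3*acc = 2 or 3*s + 5 >= s + 9) must hold; in canonical form it is (acc + pos != 8 and 2*tab[s + 3] < 0) -> (3*acc = 2 or 2*s >= 4).
Before s := 2*tab[3] + s + 3: (acc + pos != 8 and 2*tab[2*tab[3] + s + 6] < 0) -> (3*acc = 2 or 4*tab[3] + 2*s >= -2)
Before acc := acc: (acc + pos != 8 and 2*tab[2*tab[3] + s + 6] < 0) -> (3*acc = 2 or 4*tab[3] + 2*s >= -2)
Answer: WP = (acc + pos != 8 and 2*tab[2*tab[3] + s + 6] < 0) -> (3*acc = 2 or 4*tab[3] + 2*s >= -2)


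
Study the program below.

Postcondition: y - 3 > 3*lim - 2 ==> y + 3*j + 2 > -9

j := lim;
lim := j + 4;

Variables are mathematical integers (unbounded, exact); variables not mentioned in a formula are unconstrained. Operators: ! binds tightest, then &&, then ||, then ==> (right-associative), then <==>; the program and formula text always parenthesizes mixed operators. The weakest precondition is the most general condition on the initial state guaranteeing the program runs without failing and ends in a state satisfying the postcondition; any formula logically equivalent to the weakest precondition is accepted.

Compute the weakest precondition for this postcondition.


Working backward. After the program, the postcondition y - 3 > 3*lim - 2 ==> y + 3*j + 2 > -9 must hold; in canonical form it is y > 3*lim + 1 ==> 3*j + y > -11.
Before lim := j + 4: y > 3*j + 13 ==> 3*j + y > -11
Before j := lim: y > 3*lim + 13 ==> 3*lim + y > -11
Answer: WP = y > 3*lim + 13 ==> 3*lim + y > -11


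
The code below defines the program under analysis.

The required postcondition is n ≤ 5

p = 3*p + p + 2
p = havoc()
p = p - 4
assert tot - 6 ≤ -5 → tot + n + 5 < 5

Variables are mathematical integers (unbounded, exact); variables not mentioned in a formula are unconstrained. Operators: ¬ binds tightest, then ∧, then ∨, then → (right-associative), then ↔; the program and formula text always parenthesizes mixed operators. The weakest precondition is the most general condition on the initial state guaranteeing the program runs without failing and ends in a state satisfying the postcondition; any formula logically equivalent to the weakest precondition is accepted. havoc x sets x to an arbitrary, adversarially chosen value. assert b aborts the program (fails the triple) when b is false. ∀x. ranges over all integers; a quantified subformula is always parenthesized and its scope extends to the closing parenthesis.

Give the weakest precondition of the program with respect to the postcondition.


Working backward. After the program, n ≤ 5 must hold.
Before assert tot - 6 ≤ -5 → tot + n + 5 < 5: (tot ≤ 1 → n + tot < 0) ∧ n ≤ 5
Before p := p - 4: (tot ≤ 1 → n + tot < 0) ∧ n ≤ 5
Before havoc p: (tot ≤ 1 → n + tot < 0) ∧ n ≤ 5
Before p := 3*p + p + 2: (tot ≤ 1 → n + tot < 0) ∧ n ≤ 5
Answer: WP = (tot ≤ 1 → n + tot < 0) ∧ n ≤ 5


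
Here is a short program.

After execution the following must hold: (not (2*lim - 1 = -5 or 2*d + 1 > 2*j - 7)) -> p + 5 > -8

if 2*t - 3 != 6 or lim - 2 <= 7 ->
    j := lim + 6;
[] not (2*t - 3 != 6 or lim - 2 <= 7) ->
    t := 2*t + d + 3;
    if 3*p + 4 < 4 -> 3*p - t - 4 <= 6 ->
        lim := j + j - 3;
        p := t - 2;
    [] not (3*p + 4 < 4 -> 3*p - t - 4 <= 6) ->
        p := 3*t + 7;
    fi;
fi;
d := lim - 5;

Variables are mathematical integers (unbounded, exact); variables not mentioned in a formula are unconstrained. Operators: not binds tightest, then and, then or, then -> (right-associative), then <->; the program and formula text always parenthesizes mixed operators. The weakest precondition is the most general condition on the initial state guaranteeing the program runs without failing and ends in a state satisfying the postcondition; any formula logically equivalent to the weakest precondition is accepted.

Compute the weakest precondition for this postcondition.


Working backward. After the program, the postcondition (not (2*lim - 1 = -5 or 2*d + 1 > 2*j - 7)) -> p + 5 > -8 must hold; in canonical form it is (not (2*lim = -4 or 2*d > 2*j - 8)) -> p > -13.
Before d := lim - 5: (not (2*lim = -4 or 2*lim > 2*j + 2)) -> p > -13
Then branch requires (not (2*lim = -4)) -> p > -13; else branch requires ((3*p < 0 -> 3*p <= d + 2*t + 13) -> ((not (4*j = 2 or 2*j > 8)) -> d + 2*t > -14)) and ((not (3*p < 0 -> 3*p <= d + 2*t + 13)) -> ((not (2*lim = -4 or 2*lim > 2*j + 2)) -> 3*d + 6*t > -29)).
Before the if: ((2*t != 9 or lim <= 9) -> ((not (2*lim = -4)) -> p > -13)) and ((not (2*t != 9 or lim <= 9)) -> (((3*p < 0 -> 3*p <= d + 2*t + 13) -> ((not (4*j = 2 or 2*j > 8)) -> d + 2*t > -14)) and ((not (3*p < 0 -> 3*p <= d + 2*t + 13)) -> ((not (2*lim = -4 or 2*lim > 2*j + 2)) -> 3*d + 6*t > -29))))
Answer: WP = ((2*t != 9 or lim <= 9) -> ((not (2*lim = -4)) -> p > -13)) and ((not (2*t != 9 or lim <= 9)) -> (((3*p < 0 -> 3*p <= d + 2*t + 13) -> ((not (4*j = 2 or 2*j > 8)) -> d + 2*t > -14)) and ((not (3*p < 0 -> 3*p <= d + 2*t + 13)) -> ((not (2*lim = -4 or 2*lim > 2*j + 2)) -> 3*d + 6*t > -29))))


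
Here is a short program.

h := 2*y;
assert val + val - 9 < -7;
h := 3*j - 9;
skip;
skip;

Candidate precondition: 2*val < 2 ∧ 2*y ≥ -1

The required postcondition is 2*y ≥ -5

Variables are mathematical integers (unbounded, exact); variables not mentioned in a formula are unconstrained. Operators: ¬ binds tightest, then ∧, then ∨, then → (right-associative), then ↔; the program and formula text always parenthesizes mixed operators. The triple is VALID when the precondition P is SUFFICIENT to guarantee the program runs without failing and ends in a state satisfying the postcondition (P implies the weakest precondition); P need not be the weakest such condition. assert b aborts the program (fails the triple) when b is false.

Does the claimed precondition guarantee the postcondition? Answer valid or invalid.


Working backward. After the program, 2*y ≥ -5 must hold.
Before skip: 2*y ≥ -5
Before skip: 2*y ≥ -5
Before h := 3*j - 9: 2*y ≥ -5
Before assert val + val - 9 < -7: 2*val < 2 ∧ 2*y ≥ -5
Before h := 2*y: 2*val < 2 ∧ 2*y ≥ -5
The weakest precondition is 2*val < 2 ∧ 2*y ≥ -5.
Check whether 2*val < 2 ∧ 2*y ≥ -1 implies it.
Every state satisfying the precondition satisfies the weakest precondition: the implication holds.
Answer: valid


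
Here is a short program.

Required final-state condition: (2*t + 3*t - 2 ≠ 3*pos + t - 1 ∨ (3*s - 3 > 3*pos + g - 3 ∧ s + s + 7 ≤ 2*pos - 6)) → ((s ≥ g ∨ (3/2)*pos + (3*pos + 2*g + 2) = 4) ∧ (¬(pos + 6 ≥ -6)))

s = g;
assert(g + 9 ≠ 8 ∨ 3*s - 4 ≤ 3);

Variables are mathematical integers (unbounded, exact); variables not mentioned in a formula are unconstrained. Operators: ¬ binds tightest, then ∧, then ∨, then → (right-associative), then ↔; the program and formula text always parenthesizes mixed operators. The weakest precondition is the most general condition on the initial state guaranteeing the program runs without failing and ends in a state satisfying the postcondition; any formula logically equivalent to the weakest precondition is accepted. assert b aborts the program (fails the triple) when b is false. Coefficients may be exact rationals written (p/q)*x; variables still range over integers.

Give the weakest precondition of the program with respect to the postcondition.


Working backward. After the program, the postcondition (2*t + 3*t - 2 ≠ 3*pos + t - 1 ∨ (3*s - 3 > 3*pos + g - 3 ∧ s + s + 7 ≤ 2*pos - 6)) → ((s ≥ g ∨ (3/2)*pos + (3*pos + 2*g + 2) = 4) ∧ (¬(pos + 6 ≥ -6))) must hold; in canonical form it is (4*t ≠ 3*pos + 1 ∨ (3*s > g + 3*pos ∧ 2*s ≤ 2*pos - 13)) → ((s ≥ g ∨ 2*g + (9/2)*pos = 2) ∧ (¬(pos ≥ -12))).
Before assert g + 9 ≠ 8 ∨ 3*s - 4 ≤ 3: (g ≠ -1 ∨ 3*s ≤ 7) ∧ ((4*t ≠ 3*pos + 1 ∨ (3*s > g + 3*pos ∧ 2*s ≤ 2*pos - 13)) → ((s ≥ g ∨ 2*g + (9/2)*pos = 2) ∧ (¬(pos ≥ -12))))
Before s := g: (g ≠ -1 ∨ 3*g ≤ 7) ∧ ((4*t ≠ 3*pos + 1 ∨ (2*g > 3*pos ∧ 2*g ≤ 2*pos - 13)) → (¬(pos ≥ -12)))
Answer: WP = (g ≠ -1 ∨ 3*g ≤ 7) ∧ ((4*t ≠ 3*pos + 1 ∨ (2*g > 3*pos ∧ 2*g ≤ 2*pos - 13)) → (¬(pos ≥ -12)))


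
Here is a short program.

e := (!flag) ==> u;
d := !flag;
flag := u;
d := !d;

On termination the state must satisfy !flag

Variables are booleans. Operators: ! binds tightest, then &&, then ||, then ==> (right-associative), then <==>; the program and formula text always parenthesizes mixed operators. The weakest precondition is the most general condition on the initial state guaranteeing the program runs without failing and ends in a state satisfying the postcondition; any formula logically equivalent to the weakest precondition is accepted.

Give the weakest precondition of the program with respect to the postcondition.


Working backward. After the program, !flag must hold.
Before d := !d: !flag
Before flag := u: !u
Before d := !flag: !u
Before e := (!flag) ==> u: !u
Answer: WP = !u


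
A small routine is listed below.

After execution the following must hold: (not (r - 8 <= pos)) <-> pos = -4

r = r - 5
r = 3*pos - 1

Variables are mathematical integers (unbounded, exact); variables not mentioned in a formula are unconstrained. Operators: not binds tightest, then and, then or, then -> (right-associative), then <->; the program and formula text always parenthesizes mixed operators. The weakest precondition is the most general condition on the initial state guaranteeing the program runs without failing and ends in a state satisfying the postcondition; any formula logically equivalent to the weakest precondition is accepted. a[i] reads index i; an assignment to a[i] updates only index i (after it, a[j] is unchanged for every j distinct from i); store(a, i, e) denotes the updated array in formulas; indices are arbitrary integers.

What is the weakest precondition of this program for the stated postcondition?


Working backward. After the program, the postcondition (not (r - 8 <= pos)) <-> pos = -4 must hold; in canonical form it is (not (r <= pos + 8)) <-> pos = -4.
Before r := 3*pos - 1: (not (2*pos <= 9)) <-> pos = -4
Before r := r - 5: (not (2*pos <= 9)) <-> pos = -4
Answer: WP = (not (2*pos <= 9)) <-> pos = -4


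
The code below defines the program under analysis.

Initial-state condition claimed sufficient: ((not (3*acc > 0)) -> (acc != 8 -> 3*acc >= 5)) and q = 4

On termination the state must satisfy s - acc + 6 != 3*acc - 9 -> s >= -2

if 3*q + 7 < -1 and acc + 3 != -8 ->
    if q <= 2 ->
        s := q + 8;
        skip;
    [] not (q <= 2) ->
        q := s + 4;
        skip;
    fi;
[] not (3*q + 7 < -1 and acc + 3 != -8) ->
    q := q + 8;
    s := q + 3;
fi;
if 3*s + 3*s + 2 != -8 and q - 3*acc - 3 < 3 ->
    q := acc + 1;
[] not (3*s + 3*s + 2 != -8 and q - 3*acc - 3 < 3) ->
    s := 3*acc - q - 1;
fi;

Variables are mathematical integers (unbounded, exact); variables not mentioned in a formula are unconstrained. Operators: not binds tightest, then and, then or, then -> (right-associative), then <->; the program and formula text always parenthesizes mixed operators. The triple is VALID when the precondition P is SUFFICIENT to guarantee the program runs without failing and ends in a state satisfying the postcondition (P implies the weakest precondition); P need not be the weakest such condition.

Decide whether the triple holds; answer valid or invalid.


Working backward. After the program, the postcondition s - acc + 6 != 3*acc - 9 -> s >= -2 must hold; in canonical form it is s != 4*acc - 15 -> s >= -2.
Then branch requires s != 4*acc - 15 -> s >= -2; else branch requires acc + q != 14 -> 3*acc >= q - 1.
Before the if: ((6*s != -10 and q < 3*acc + 6) -> (s != 4*acc - 15 -> s >= -2)) and ((not (6*s != -10 and q < 3*acc + 6)) -> (acc + q != 14 -> 3*acc >= q - 1))
Then branch requires (q <= 2 -> (((6*q != -58 and q < 3*acc + 6) -> (q != 4*acc - 23 -> q >= -10)) and ((not (6*q != -58 and q < 3*acc + 6)) -> (acc + q != 14 -> 3*acc >= q - 1)))) and ((not (q <= 2)) -> (((6*s != -10 and s < 3*acc + 2) -> (s != 4*acc - 15 -> s >= -2)) and ((not (6*s != -10 and s < 3*acc + 2)) -> (acc + s != 10 -> 3*acc >= s + 3)))); else branch requires ((6*q != -76 and q < 3*acc - 2) -> (q != 4*acc - 26 -> q >= -13)) and ((not (6*q != -76 and q < 3*acc - 2)) -> (acc + q != 6 -> 3*acc >= q + 7)).
Before the if: ((3*q < -8 and acc != -11) -> ((q <= 2 -> (((6*q != -58 and q < 3*acc + 6) -> (q != 4*acc - 23 -> q >= -10)) and ((not (6*q != -58 and q < 3*acc + 6)) -> (acc + q != 14 -> 3*acc >= q - 1)))) and ((not (q <= 2)) -> (((6*s != -10 and s < 3*acc + 2) -> (s != 4*acc - 15 -> s >= -2)) and ((not (6*s != -10 and s < 3*acc + 2)) -> (acc + s != 10 -> 3*acc >= s + 3)))))) and ((not (3*q < -8 and acc != -11)) -> (((6*q != -76 and q < 3*acc - 2) -> (q != 4*acc - 26 -> q >= -13)) and ((not (6*q != -76 and q < 3*acc - 2)) -> (acc + q != 6 -> 3*acc >= q + 7))))
The weakest precondition is ((3*q < -8 and acc != -11) -> ((q <= 2 -> (((6*q != -58 and q < 3*acc + 6) -> (q != 4*acc - 23 -> q >= -10)) and ((not (6*q != -58 and q < 3*acc + 6)) -> (acc + q != 14 -> 3*acc >= q - 1)))) and ((not (q <= 2)) -> (((6*s != -10 and s < 3*acc + 2) -> (s != 4*acc - 15 -> s >= -2)) and ((not (6*s != -10 and s < 3*acc + 2)) -> (acc + s != 10 -> 3*acc >= s + 3)))))) and ((not (3*q < -8 and acc != -11)) -> (((6*q != -76 and q < 3*acc - 2) -> (q != 4*acc - 26 -> q >= -13)) and ((not (6*q != -76 and q < 3*acc - 2)) -> (acc + q != 6 -> 3*acc >= q + 7)))).
Check whether ((not (3*acc > 0)) -> (acc != 8 -> 3*acc >= 5)) and q = 4 implies it.
Countermodel: at the initial state acc = 1, q = 4, s = 0, the precondition holds but the weakest precondition fails.
Answer: invalid
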